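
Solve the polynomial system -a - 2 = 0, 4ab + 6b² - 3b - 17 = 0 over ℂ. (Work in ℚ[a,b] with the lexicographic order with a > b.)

{(-2, -1), (-2, 17/6)}

Compute a lex Gröbner basis by Buchberger's algorithm.
f_1 = -a - 2, LT = a.
f_2 = 4ab + 6b² - 3b - 17, LT = ab.

S(f_1,f_2): lcm = ab. S = -3/2b² + 11/4b + 17/4.
  leading term b²: no divisor's leading term divides it; move -3/2b² to the remainder.
  leading term b: no divisor's leading term divides it; move 11/4b to the remainder.
  leading term 1: no divisor's leading term divides it; move 17/4 to the remainder.
  remainder -3/2b² + 11/4b + 17/4 ≠ 0; add h_3 = -3/2b² + 11/4b + 17/4 to the basis.

The other S-polynomials (S(f_1,h_3), S(f_2,h_3)) all reduce to 0 modulo the current basis, so we have a Gröbner basis.
Inter-reduce: drop elements whose leading term is divisible by another's, tail-reduce, and make monic.
Reduced Gröbner basis: {a + 2, b² - 11/6b - 17/6}.

From the last basis element, b² - 11/6b - 17/6 = 0, so b takes values in {-1, 17/6}. Each choice, substituted upward through the basis, yields the corresponding point(s) of the solution set.
  b = -1: the earlier basis element becomes a + 2 = 0, giving a = -2 — point (-2, -1).
  b = 17/6: the earlier basis element becomes a + 2 = 0, giving a = -2 — point (-2, 17/6).
Substituting each solution back into the original system confirms all equations vanish.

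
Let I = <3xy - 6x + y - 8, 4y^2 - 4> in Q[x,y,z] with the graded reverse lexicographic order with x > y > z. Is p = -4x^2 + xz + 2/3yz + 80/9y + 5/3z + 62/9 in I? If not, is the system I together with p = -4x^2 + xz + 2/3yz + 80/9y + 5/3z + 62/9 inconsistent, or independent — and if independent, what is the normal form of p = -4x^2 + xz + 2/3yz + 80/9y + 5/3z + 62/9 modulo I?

Adjoining -4x^2 + xz + 2/3yz + 80/9y + 5/3z + 62/9 makes the ideal the whole ring: the system is inconsistent.

First compute the reduced Gröbner basis of I by Buchberger's algorithm.
f_1 = 3xy - 6x + y - 8, LT = xy.
f_2 = 4y^2 - 4, LT = y^2.

S(f_1,f_2): lcm = xy^2. S = -2xy + 1/3y^2 + x - 8/3y.
  leading term xy: subtract (-2/3)·f_1 from -2xy + 1/3y^2 + x - 8/3y → 1/3y^2 - 3x - 2y - 16/3
  leading term y^2: subtract (1/12)·f_2 from 1/3y^2 - 3x - 2y - 16/3 → -3x - 2y - 5
  leading term x: no divisor's leading term divides it; move -3x to the remainder.
  leading term y: no divisor's leading term divides it; move -2y to the remainder.
  leading term 1: no divisor's leading term divides it; move -5 to the remainder.
  remainder -3x - 2y - 5 ≠ 0; add h_3 = -3x - 2y - 5 to the basis.

S(f_1,h_3): lcm = xy. S = -2/3y^2 - 2x - 4/3y - 8/3.
  leading term y^2: subtract (-1/6)·f_2 from -2/3y^2 - 2x - 4/3y - 8/3 → -2x - 4/3y - 10/3
  leading term x: subtract (2/3)·h_3 from -2x - 4/3y - 10/3 → 0
  remainder 0.

S(f_2,h_3): leading monomials are coprime, so the S-polynomial reduces to 0 (Buchberger's first criterion).
Every S-polynomial of the final basis reduces to 0, so we have a Gröbner basis.
Inter-reduce: drop elements whose leading term is divisible by another's, tail-reduce, and make monic.
Reduced Gröbner basis: {y^2 - 1, x + 2/3y + 5/3}.
Label its elements g_1 = y^2 - 1, g_2 = x + 2/3y + 5/3.

Reduce p = -4x^2 + xz + 2/3yz + 80/9y + 5/3z + 62/9 modulo G:
  leading term x^2: subtract (-4x)·g_2 from -4x^2 + xz + 2/3yz + 80/9y + 5/3z + 62/9 → 8/3xy + xz + 2/3yz + 20/3x + 80/9y + 5/3z + 62/9
  leading term xy: subtract (8/3y)·g_2 from 8/3xy + xz + 2/3yz + 20/3x + 80/9y + 5/3z + 62/9 → -16/9y^2 + xz + 2/3yz + 20/3x + 40/9y + 5/3z + 62/9
  leading term y^2: subtract (-16/9)·g_1 from -16/9y^2 + xz + 2/3yz + 20/3x + 40/9y + 5/3z + 62/9 → xz + 2/3yz + 20/3x + 40/9y + 5/3z + 46/9
  leading term xz: subtract (z)·g_2 from xz + 2/3yz + 20/3x + 40/9y + 5/3z + 46/9 → 20/3x + 40/9y + 46/9
  leading term x: subtract (20/3)·g_2 from 20/3x + 40/9y + 46/9 → -6
  leading term 1: no divisor's leading term divides it; move -6 to the remainder.
  normal form = -6.
The normal form is nonzero, so p ∉ I. Since p minus its normal form lies in I, I + (p) = I + (r) where r = -6; decide whether this ideal is the whole ring.
Here r = -6 is a nonzero constant, hence a unit: 1 ∈ I + (p), the Gröbner basis of I + (p) is {1}, and the enlarged system has no common solution — adjoining p is inconsistent.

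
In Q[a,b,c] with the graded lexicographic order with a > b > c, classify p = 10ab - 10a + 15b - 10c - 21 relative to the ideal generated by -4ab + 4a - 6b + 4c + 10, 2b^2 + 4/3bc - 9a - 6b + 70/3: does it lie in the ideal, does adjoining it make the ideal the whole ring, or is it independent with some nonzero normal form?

Adjoining 10ab - 10a + 15b - 10c - 21 makes the ideal the whole ring: the system is inconsistent.

First compute the reduced Gröbner basis of I by Buchberger's algorithm.
f_1 = -4ab + 4a - 6b + 4c + 10, LT = ab.
f_2 = 2b^2 + 4/3bc - 9a - 6b + 70/3, LT = b^2.

S(f_1,f_2): lcm = ab^2. S = -2/3abc + 9/2a^2 + 2ab + 3/2b^2 - bc - 35/3a - 5/2b.
  leading term abc: subtract (1/6c)·f_1 from -2/3abc + 9/2a^2 + 2ab + 3/2b^2 - bc - 35/3a - 5/2b → 9/2a^2 + 2ab - 2/3ac + 3/2b^2 - 2/3c^2 - 35/3a - 5/2b - 5/3c
  leading term a^2: no divisor's leading term divides it; move 9/2a^2 to the remainder.
  leading term ab: subtract (-1/2)·f_1 from 2ab - 2/3ac + 3/2b^2 - 2/3c^2 - 35/3a - 5/2b - 5/3c → -2/3ac + 3/2b^2 - 2/3c^2 - 29/3a - 11/2b + 1/3c + 5
  leading term ac: no divisor's leading term divides it; move -2/3ac to the remainder.
  leading term b^2: subtract (3/4)·f_2 from 3/2b^2 - 2/3c^2 - 29/3a - 11/2b + 1/3c + 5 → -bc - 2/3c^2 - 35/12a - b + 1/3c - 25/2
  leading term bc: no divisor's leading term divides it; move -bc to the remainder.
  leading term c^2: no divisor's leading term divides it; move -2/3c^2 to the remainder.
  leading term a: no divisor's leading term divides it; move -35/12a to the remainder.
  leading term b: no divisor's leading term divides it; move -b to the remainder.
  leading term c: no divisor's leading term divides it; move 1/3c to the remainder.
  leading term 1: no divisor's leading term divides it; move -25/2 to the remainder.
  remainder 9/2a^2 - 2/3ac - bc - 2/3c^2 - 35/12a - b + 1/3c - 25/2 ≠ 0; add h_3 = 9/2a^2 - 2/3ac - bc - 2/3c^2 - 35/12a - b + 1/3c - 25/2 to the basis.

S(f_1,h_3): lcm = a^2b. S = 4/27abc + 2/9b^2c + 4/27bc^2 - a^2 + 58/27ab - ac + 2/9b^2 - 2/27bc - 5/2a + 25/9b.
  leading term abc: subtract (-1/27c)·f_1 from 4/27abc + 2/9b^2c + 4/27bc^2 - a^2 + 58/27ab - ac + 2/9b^2 - 2/27bc - 5/2a + 25/9b → 2/9b^2c + 4/27bc^2 - a^2 + 58/27ab - 23/27ac + 2/9b^2 - 8/27bc + 4/27c^2 - 5/2a + 25/9b + 10/27c
  leading term b^2c: subtract (1/9c)·f_2 from 2/9b^2c + 4/27bc^2 - a^2 + 58/27ab - 23/27ac + 2/9b^2 - 8/27bc + 4/27c^2 - 5/2a + 25/9b + 10/27c → -a^2 + 58/27ab + 4/27ac + 2/9b^2 + 10/27bc + 4/27c^2 - 5/2a + 25/9b - 20/9c
  leading term a^2: subtract (-2/9)·h_3 from -a^2 + 58/27ab + 4/27ac + 2/9b^2 + 10/27bc + 4/27c^2 - 5/2a + 25/9b - 20/9c → 58/27ab + 2/9b^2 + 4/27bc - 85/27a + 23/9b - 58/27c - 25/9
  leading term ab: subtract (-29/54)·f_1 from 58/27ab + 2/9b^2 + 4/27bc - 85/27a + 23/9b - 58/27c - 25/9 → 2/9b^2 + 4/27bc - a - 2/3b + 70/27
  leading term b^2: subtract (1/9)·f_2 from 2/9b^2 + 4/27bc - a - 2/3b + 70/27 → 0
  remainder 0.

S(f_2,h_3): leading monomials are coprime, so the S-polynomial reduces to 0 (Buchberger's first criterion).
Every S-polynomial of the final basis reduces to 0, so we have a Gröbner basis.
Inter-reduce: drop elements whose leading term is divisible by another's, tail-reduce, and make monic.
Reduced Gröbner basis: {a^2 - 4/27ac - 2/9bc - 4/27c^2 - 35/54a - 2/9b + 2/27c - 25/9, ab - a + 3/2b - c - 5/2, b^2 + 2/3bc - 9/2a - 3b + 35/3}.
Label its elements g_1 = a^2 - 4/27ac - 2/9bc - 4/27c^2 - 35/54a - 2/9b + 2/27c - 25/9, g_2 = ab - a + 3/2b - c - 5/2, g_3 = b^2 + 2/3bc - 9/2a - 3b + 35/3.

Reduce p = 10ab - 10a + 15b - 10c - 21 modulo G:
  leading term ab: subtract (10)·g_2 from 10ab - 10a + 15b - 10c - 21 → 4
  leading term 1: no divisor's leading term divides it; move 4 to the remainder.
  normal form = 4.
The normal form is nonzero, so p ∉ I. Since p minus its normal form lies in I, I + (p) = I + (r) where r = 4; decide whether this ideal is the whole ring.
Here r = 4 is a nonzero constant, hence a unit: 1 ∈ I + (p), the Gröbner basis of I + (p) is {1}, and the enlarged system has no common solution — adjoining p is inconsistent.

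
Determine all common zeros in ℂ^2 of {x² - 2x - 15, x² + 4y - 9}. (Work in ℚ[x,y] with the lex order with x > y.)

{(5, -4), (-3, 0)}

Compute a lex Gröbner basis by Buchberger's algorithm.
f_1 = x² - 2x - 15, LT = x².
f_2 = x² + 4y - 9, LT = x².

S(f_1,f_2): lcm = x². S = -2x - 4y - 6.
  reduce S modulo (f_1, f_2):
  remainder -2x - 4y - 6 ≠ 0; add h_3 = -2x - 4y - 6 to the basis.

S(f_1,h_3): lcm = x². S = -2xy - 5x - 15.
  reduce S modulo (f_1, f_2, h_3):
  remainder 4y² + 16y ≠ 0; add h_4 = 4y² + 16y to the basis.

The other S-polynomials (S(f_2,h_3), S(f_1,h_4), S(f_2,h_4), S(h_3,h_4)) all reduce to 0 modulo the current basis, so we have a Gröbner basis.
Inter-reduce: drop elements whose leading term is divisible by another's, tail-reduce, and make monic.
Reduced Gröbner basis: {x + 2y + 3, y² + 4y}.

The lex basis is triangular: the last element involves only y. Solving y² + 4y = 0 gives y ∈ {-4, 0}; substituting each value into the earlier elements determines the remaining variables.
  y = -4: the earlier basis element becomes x - 5 = 0, giving x = 5 — point (5, -4).
  y = 0: the earlier basis element becomes x + 3 = 0, giving x = -3 — point (-3, 0).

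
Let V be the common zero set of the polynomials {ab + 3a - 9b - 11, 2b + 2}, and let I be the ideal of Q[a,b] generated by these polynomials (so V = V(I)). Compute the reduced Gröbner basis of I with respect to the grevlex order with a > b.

G = {a - 1, b + 1}

f_1 = ab + 3a - 9b - 11, LT = ab.
f_2 = 2b + 2, LT = b.

S(f_1,f_2): lcm = ab. S = 2a - 9b - 11.
  reduce S modulo (f_1, f_2):
  remainder 2a - 2 ≠ 0; add g_3 = 2a - 2 to the basis.

The other S-polynomials (S(f_1,g_3), S(f_2,g_3)) all reduce to 0 modulo the current basis, so we have a Gröbner basis.
Inter-reduce: drop elements whose leading term is divisible by another's, tail-reduce, and make monic.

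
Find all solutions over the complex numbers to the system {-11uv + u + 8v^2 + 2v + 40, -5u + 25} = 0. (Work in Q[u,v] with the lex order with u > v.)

{(5, 1), (5, 45/8)}

Compute a lex Gröbner basis by Buchberger's algorithm.
f_1 = -11uv + u + 8v^2 + 2v + 40, LT = uv.
f_2 = -5u + 25, LT = u.

S(f_1,f_2): lcm = uv. S = -1/11u - 8/11v^2 + 53/11v - 40/11.
  reduce S modulo (f_1, f_2):
  remainder -8/11v^2 + 53/11v - 45/11 ≠ 0; add h_3 = -8/11v^2 + 53/11v - 45/11 to the basis.

The other S-polynomials (S(f_1,h_3), S(f_2,h_3)) all reduce to 0 modulo the current basis, so we have a Gröbner basis.
Inter-reduce: drop elements whose leading term is divisible by another's, tail-reduce, and make monic.
Reduced Gröbner basis: {u - 5, v^2 - 53/8v + 45/8}.

Elimination: the polynomial v^2 - 53/8v + 45/8 lies in the elimination ideal for v, so v ∈ {1, 45/8}. For each such v, the remaining basis elements (now univariate) give the rest of the solution.
  v = 1: the earlier basis element becomes u - 5 = 0, giving u = 5 — point (5, 1).
  v = 45/8: the earlier basis element becomes u - 5 = 0, giving u = 5 — point (5, 45/8).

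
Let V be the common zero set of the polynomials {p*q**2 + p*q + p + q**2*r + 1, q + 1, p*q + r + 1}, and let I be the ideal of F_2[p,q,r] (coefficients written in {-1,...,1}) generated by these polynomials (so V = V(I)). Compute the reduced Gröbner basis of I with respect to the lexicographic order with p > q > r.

f_1 = p*q**2 + p*q + p + q**2*r + 1, LT = p*q**2.
f_2 = q + 1, LT = q.
f_3 = p*q + r + 1, LT = p*q.

S(f_1,f_2): lcm = p*q**2. S = p + q**2*r + 1.
  leading term p: no divisor's leading term divides it; move p to the remainder.
  leading term q**2*r: subtract (q*r)·f_2 from q**2*r + 1 → q*r + 1
  leading term q*r: subtract (r)·f_2 from q*r + 1 → r + 1
  leading term r: no divisor's leading term divides it; move r to the remainder.
  leading term 1: no divisor's leading term divides it; move 1 to the remainder.
  remainder p + r + 1 ≠ 0; add g_4 = p + r + 1 to the basis.

S(f_1,f_3): lcm = p*q**2. S = p*q + p + q**2*r + q*r + q + 1.
  leading term p*q: subtract (p)·f_2 from p*q + p + q**2*r + q*r + q + 1 → q**2*r + q*r + q + 1
  leading term q**2*r: subtract (q*r)·f_2 from q**2*r + q*r + q + 1 → q + 1
  leading term q: subtract (1)·f_2 from q + 1 → 0
  remainder 0.

S(f_2,f_3): lcm = p*q. S = p + r + 1.
  leading term p: subtract (1)·g_4 from p + r + 1 → 0
  remainder 0.

S(f_1,g_4): lcm = p*q**2. S = p*q + p + q**2 + 1.
  leading term p*q: subtract (p)·f_2 from p*q + p + q**2 + 1 → q**2 + 1
  leading term q**2: subtract (q)·f_2 from q**2 + 1 → q + 1
  leading term q: subtract (1)·f_2 from q + 1 → 0
  remainder 0.

S(f_2,g_4): leading monomials are coprime, so the S-polynomial reduces to 0 (Buchberger's first criterion).
S(f_3,g_4): lcm = p*q. S = q*r + q + r + 1.
  leading term q*r: subtract (r)·f_2 from q*r + q + r + 1 → q + 1
  leading term q: subtract (1)·f_2 from q + 1 → 0
  remainder 0.

Every S-polynomial of the final basis reduces to 0, so we have a Gröbner basis.
Inter-reduce: drop elements whose leading term is divisible by another's, tail-reduce, and make monic.

G = {p + r + 1, q + 1}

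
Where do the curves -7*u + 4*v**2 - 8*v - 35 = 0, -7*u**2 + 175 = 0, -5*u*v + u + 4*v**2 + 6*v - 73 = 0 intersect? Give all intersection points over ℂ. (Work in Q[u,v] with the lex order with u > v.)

Compute a lex Gröbner basis by Buchberger's algorithm.
f_1 = -7*u + 4*v**2 - 8*v - 35, LT = u.
f_2 = -7*u**2 + 175, LT = u**2.
f_3 = -5*u*v + u + 4*v**2 + 6*v - 73, LT = u*v.

S(f_1,f_2): lcm = u**2. S = -4/7*u*v**2 + 8/7*u*v + 5*u + 25.
  leading term u*v**2: subtract (4/49*v**2)·f_1 from -4/7*u*v**2 + 8/7*u*v + 5*u + 25 → 8/7*u*v + 5*u - 16/49*v**4 + 32/49*v**3 + 20/7*v**2 + 25
  leading term u*v: subtract (-8/49*v)·f_1 from 8/7*u*v + 5*u - 16/49*v**4 + 32/49*v**3 + 20/7*v**2 + 25 → 5*u - 16/49*v**4 + 64/49*v**3 + 76/49*v**2 - 40/7*v + 25
  leading term u: subtract (-5/7)·f_1 from 5*u - 16/49*v**4 + 64/49*v**3 + 76/49*v**2 - 40/7*v + 25 → -16/49*v**4 + 64/49*v**3 + 216/49*v**2 - 80/7*v
  leading term v**4: no divisor's leading term divides it; move -16/49*v**4 to the remainder.
  leading term v**3: no divisor's leading term divides it; move 64/49*v**3 to the remainder.
  leading term v**2: no divisor's leading term divides it; move 216/49*v**2 to the remainder.
  leading term v: no divisor's leading term divides it; move -80/7*v to the remainder.
  remainder -16/49*v**4 + 64/49*v**3 + 216/49*v**2 - 80/7*v ≠ 0; add h_4 = -16/49*v**4 + 64/49*v**3 + 216/49*v**2 - 80/7*v to the basis.

S(f_1,f_3): lcm = u*v. S = 1/5*u - 4/7*v**3 + 68/35*v**2 + 31/5*v - 73/5.
  leading term u: subtract (-1/35)·f_1 from 1/5*u - 4/7*v**3 + 68/35*v**2 + 31/5*v - 73/5 → -4/7*v**3 + 72/35*v**2 + 209/35*v - 78/5
  leading term v**3: no divisor's leading term divides it; move -4/7*v**3 to the remainder.
  leading term v**2: no divisor's leading term divides it; move 72/35*v**2 to the remainder.
  leading term v: no divisor's leading term divides it; move 209/35*v to the remainder.
  leading term 1: no divisor's leading term divides it; move -78/5 to the remainder.
  remainder -4/7*v**3 + 72/35*v**2 + 209/35*v - 78/5 ≠ 0; add h_5 = -4/7*v**3 + 72/35*v**2 + 209/35*v - 78/5 to the basis.

S(f_2,f_3): lcm = u**2*v. S = 1/5*u**2 + 4/5*u*v**2 + 6/5*u*v - 73/5*u - 25*v.
  leading term u**2: subtract (-1/35*u)·f_1 from 1/5*u**2 + 4/5*u*v**2 + 6/5*u*v - 73/5*u - 25*v → 32/35*u*v**2 + 34/35*u*v - 78/5*u - 25*v
  leading term u*v**2: subtract (-32/245*v**2)·f_1 from 32/35*u*v**2 + 34/35*u*v - 78/5*u - 25*v → 34/35*u*v - 78/5*u + 128/245*v**4 - 256/245*v**3 - 32/7*v**2 - 25*v
  leading term u*v: subtract (-34/245*v)·f_1 from 34/35*u*v - 78/5*u + 128/245*v**4 - 256/245*v**3 - 32/7*v**2 - 25*v → -78/5*u + 128/245*v**4 - 24/49*v**3 - 1392/245*v**2 - 209/7*v
  leading term u: subtract (78/35)·f_1 from -78/5*u + 128/245*v**4 - 24/49*v**3 - 1392/245*v**2 - 209/7*v → 128/245*v**4 - 24/49*v**3 - 3576/245*v**2 - 421/35*v + 78
  leading term v**4: subtract (-8/5)·h_4 from 128/245*v**4 - 24/49*v**3 - 3576/245*v**2 - 421/35*v + 78 → 8/5*v**3 - 264/35*v**2 - 1061/35*v + 78
  leading term v**3: subtract (-14/5)·h_5 from 8/5*v**3 - 264/35*v**2 - 1061/35*v + 78 → -312/175*v**2 - 2379/175*v + 858/25
  leading term v**2: no divisor's leading term divides it; move -312/175*v**2 to the remainder.
  leading term v: no divisor's leading term divides it; move -2379/175*v to the remainder.
  leading term 1: no divisor's leading term divides it; move 858/25 to the remainder.
  remainder -312/175*v**2 - 2379/175*v + 858/25 ≠ 0; add h_6 = -312/175*v**2 - 2379/175*v + 858/25 to the basis.

S(f_3,h_4): lcm = u*v**4. S = 19/5*u*v**3 + 27/2*u*v**2 - 35*u*v - 4/5*v**5 - 6/5*v**4 + 73/5*v**3.
  leading term u*v**3: subtract (-19/35*v**3)·f_1 from 19/5*u*v**3 + 27/2*u*v**2 - 35*u*v - 4/5*v**5 - 6/5*v**4 + 73/5*v**3 → 27/2*u*v**2 - 35*u*v + 48/35*v**5 - 194/35*v**4 - 22/5*v**3
  leading term u*v**2: subtract (-27/14*v**2)·f_1 from 27/2*u*v**2 - 35*u*v + 48/35*v**5 - 194/35*v**4 - 22/5*v**3 → -35*u*v + 48/35*v**5 + 76/35*v**4 - 694/35*v**3 - 135/2*v**2
  leading term u*v: subtract (5*v)·f_1 from -35*u*v + 48/35*v**5 + 76/35*v**4 - 694/35*v**3 - 135/2*v**2 → 48/35*v**5 + 76/35*v**4 - 1394/35*v**3 - 55/2*v**2 + 175*v
  leading term v**5: subtract (-21/5*v)·h_4 from 48/35*v**5 + 76/35*v**4 - 1394/35*v**3 - 55/2*v**2 + 175*v → 268/35*v**4 - 746/35*v**3 - 151/2*v**2 + 175*v
  leading term v**4: subtract (-469/20)·h_4 from 268/35*v**4 - 746/35*v**3 - 151/2*v**2 + 175*v → 326/35*v**3 + 1951/70*v**2 - 93*v
  leading term v**3: subtract (-163/10)·h_5 from 326/35*v**3 + 1951/70*v**2 - 93*v → 21491/350*v**2 + 1517/350*v - 6357/25
  leading term v**2: subtract (-21491/624)·h_6 from 21491/350*v**2 + 1517/350*v - 6357/25 → -37109/80*v + 37109/40
  leading term v: no divisor's leading term divides it; move -37109/80*v to the remainder.
  leading term 1: no divisor's leading term divides it; move 37109/40 to the remainder.
  remainder -37109/80*v + 37109/40 ≠ 0; add h_7 = -37109/80*v + 37109/40 to the basis.

The other S-polynomials (S(f_1,h_4), S(f_2,h_4), S(f_1,h_5), S(f_2,h_5), S(f_3,h_5), S(h_4,h_5), S(f_1,h_6), S(f_2,h_6), S(f_3,h_6), S(h_4,h_6), S(h_5,h_6), S(f_1,h_7), S(f_2,h_7), S(f_3,h_7), S(h_4,h_7), S(h_5,h_7), S(h_6,h_7)) all reduce to 0 modulo the current basis, so we have a Gröbner basis.
Inter-reduce: drop elements whose leading term is divisible by another's, tail-reduce, and make monic.
Reduced Gröbner basis: {u + 5, v - 2}.

The lex basis is triangular: the last element involves only v. Solving v - 2 = 0 gives v ∈ {2}; substituting each value into the earlier elements determines the remaining variables.
  v = 2: the earlier basis element becomes u + 5 = 0, giving u = -5 — point (-5, 2).

{(-5, 2)}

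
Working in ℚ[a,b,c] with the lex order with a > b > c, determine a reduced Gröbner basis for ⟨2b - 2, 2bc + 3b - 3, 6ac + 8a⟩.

G = {a, b - 1, c}

This is the nonlinear analogue of row-reducing a linear system.

f_1 = 2b - 2, LT = b.
f_2 = 2bc + 3b - 3, LT = bc.
f_3 = 6ac + 8a, LT = ac.

S(f_1,f_2): lcm = bc. S = -3/2b - c + 3/2.
  reduce S modulo (f_1, f_2, f_3):
  remainder -c ≠ 0; add g_4 = -c to the basis.

S(f_2,f_3): lcm = abc. S = ⅙ab - 3/2a.
  reduce S modulo (f_1, f_2, f_3, g_4):
  remainder -4/3a ≠ 0; add g_5 = -4/3a to the basis.

The other S-polynomials (S(f_1,f_3), S(f_1,g_4), S(f_2,g_4), S(f_3,g_4), S(f_1,g_5), S(f_2,g_5), S(f_3,g_5), S(g_4,g_5)) all reduce to 0 modulo the current basis, so we have a Gröbner basis.
Inter-reduce: drop elements whose leading term is divisible by another's, tail-reduce, and make monic.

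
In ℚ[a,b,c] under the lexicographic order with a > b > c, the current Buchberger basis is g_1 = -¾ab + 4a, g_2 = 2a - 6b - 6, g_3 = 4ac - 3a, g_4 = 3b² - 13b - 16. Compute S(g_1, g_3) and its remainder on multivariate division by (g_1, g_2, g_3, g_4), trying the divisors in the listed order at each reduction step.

lcm(LM(g_1), LM(g_3)) = abc.
S = (lcm/LT(g_1))·g_1 − (lcm/LT(g_3))·g_3 = ¾ab - 16/3ac.
Reduce S modulo (g_1, g_2, g_3, g_4) in that order:
  leading term ab: subtract (-1)·g_1 from ¾ab - 16/3ac → -16/3ac + 4a
  leading term ac: subtract (-8/3c)·g_2 from -16/3ac + 4a → 4a - 16bc - 16c
  leading term a: subtract (2)·g_2 from 4a - 16bc - 16c → -16bc + 12b - 16c + 12
  leading term bc: no divisor's leading term divides it; move -16bc to the remainder.
  leading term b: no divisor's leading term divides it; move 12b to the remainder.
  leading term c: no divisor's leading term divides it; move -16c to the remainder.
  leading term 1: no divisor's leading term divides it; move 12 to the remainder.
The remainder -16bc + 12b - 16c + 12 is nonzero, so it would be added as the next basis element.

S(g_1, g_3) = ¾ab - 16/3ac; remainder on division = -16bc + 12b - 16c + 12.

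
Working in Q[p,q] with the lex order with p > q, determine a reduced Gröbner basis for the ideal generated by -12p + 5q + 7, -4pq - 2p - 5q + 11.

G = {p - 5/12q - 7/12, q^2 + 49/10q - 59/10}

f_1 = -12p + 5q + 7, LT = p.
f_2 = -4pq - 2p - 5q + 11, LT = pq.

S(f_1,f_2): lcm = pq. S = -1/2p - 5/12q^2 - 11/6q + 11/4.
  leading term p: subtract (1/24)·f_1 from -1/2p - 5/12q^2 - 11/6q + 11/4 → -5/12q^2 - 49/24q + 59/24
  leading term q^2: no divisor's leading term divides it; move -5/12q^2 to the remainder.
  leading term q: no divisor's leading term divides it; move -49/24q to the remainder.
  leading term 1: no divisor's leading term divides it; move 59/24 to the remainder.
  remainder -5/12q^2 - 49/24q + 59/24 ≠ 0; add g_3 = -5/12q^2 - 49/24q + 59/24 to the basis.

The other S-polynomials (S(f_1,g_3), S(f_2,g_3)) all reduce to 0 modulo the current basis, so we have a Gröbner basis.
Inter-reduce: drop elements whose leading term is divisible by another's, tail-reduce, and make monic.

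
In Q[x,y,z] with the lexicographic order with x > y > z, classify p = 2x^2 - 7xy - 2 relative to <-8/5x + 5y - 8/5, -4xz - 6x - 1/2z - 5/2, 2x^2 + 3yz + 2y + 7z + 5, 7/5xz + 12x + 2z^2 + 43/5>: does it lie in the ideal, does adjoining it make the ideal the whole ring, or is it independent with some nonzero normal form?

2x^2 - 7xy - 2 lies in I (it reduces to 0).

First compute the reduced Gröbner basis of I by Buchberger's algorithm.
f_1 = -8/5x + 5y - 8/5, LT = x.
f_2 = -4xz - 6x - 1/2z - 5/2, LT = xz.
f_3 = 2x^2 + 3yz + 2y + 7z + 5, LT = x^2.
f_4 = 7/5xz + 12x + 2z^2 + 43/5, LT = xz.

S(f_1,f_2): lcm = xz. S = -3/2x - 25/8yz + 7/8z - 5/8.
  reduce S modulo (f_1, f_2, f_3, f_4):
  remainder -25/8yz - 75/16y + 7/8z + 7/8 ≠ 0; add h_5 = -25/8yz - 75/16y + 7/8z + 7/8 to the basis.

S(f_1,f_3): lcm = x^2. S = -25/8xy + x - 3/2yz - y - 7/2z - 5/2.
  reduce S modulo (f_1, f_2, f_3, f_4, h_5):
  remainder -625/64y^2 + 15/2y - 98/25z - 98/25 ≠ 0; add h_6 = -625/64y^2 + 15/2y - 98/25z - 98/25 to the basis.

S(f_1,f_4): lcm = xz. S = -60/7x - 25/8yz - 10/7z^2 + z - 43/7.
  reduce S modulo (f_1, f_2, f_3, f_4, h_5, h_6):
  remainder -2475/112y - 10/7z^2 + 1/8z + 87/56 ≠ 0; add h_7 = -2475/112y - 10/7z^2 + 1/8z + 87/56 to the basis.

S(f_2,f_3): lcm = x^2z. S = 3/2x^2 + 1/8xz + 5/8x - 3/2yz^2 - yz - 7/2z^2 - 5/2z.
  reduce S modulo (f_1, f_2, f_3, f_4, h_5, h_6, h_7):
  remainder -39683/9900z^2 - 133973/15840z - 117467/26400 ≠ 0; add h_8 = -39683/9900z^2 - 133973/15840z - 117467/26400 to the basis.

S(f_3,f_4): lcm = x^2z. S = -60/7x^2 - 10/7xz^2 - 43/7x + 3/2yz^2 + yz + 7/2z^2 + 5/2z.
  reduce S modulo (f_1, f_2, f_3, f_4, h_5, h_6, h_7, h_8):
  remainder 721816813/31746400z + 721816813/31746400 ≠ 0; add h_9 = 721816813/31746400z + 721816813/31746400 to the basis.

The other S-polynomials (S(f_2,f_4), S(f_1,h_5), S(f_2,h_5), S(f_3,h_5), S(f_4,h_5), S(f_1,h_6), S(f_2,h_6), S(f_3,h_6), S(f_4,h_6), S(h_5,h_6), S(f_1,h_7), S(f_2,h_7), S(f_3,h_7), S(f_4,h_7), S(h_5,h_7), S(h_6,h_7), S(f_1,h_8), S(f_2,h_8), S(f_3,h_8), S(f_4,h_8), S(h_5,h_8), S(h_6,h_8), S(h_7,h_8), S(f_1,h_9), S(f_2,h_9), S(f_3,h_9), S(f_4,h_9), S(h_5,h_9), S(h_6,h_9), S(h_7,h_9), S(h_8,h_9)) all reduce to 0 modulo the current basis, so we have a Gröbner basis.
Inter-reduce: drop elements whose leading term is divisible by another's, tail-reduce, and make monic.
Reduced Gröbner basis: {x + 1, y, z + 1}.
Label its elements g_1 = x + 1, g_2 = y, g_3 = z + 1.

Reduce p = 2x^2 - 7xy - 2 modulo G:
  leading term x^2: subtract (2x)·g_1 from 2x^2 - 7xy - 2 → -7xy - 2x - 2
  leading term xy: subtract (-7y)·g_1 from -7xy - 2x - 2 → -2x + 7y - 2
  leading term x: subtract (-2)·g_1 from -2x + 7y - 2 → 7y
  leading term y: subtract (7)·g_2 from 7y → 0
  normal form = 0.
Since the normal form is 0, p ∈ I.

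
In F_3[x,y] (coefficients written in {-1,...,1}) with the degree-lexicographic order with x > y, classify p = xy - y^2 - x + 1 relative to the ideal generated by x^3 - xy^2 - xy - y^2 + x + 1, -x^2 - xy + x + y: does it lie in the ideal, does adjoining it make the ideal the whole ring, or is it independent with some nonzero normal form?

xy - y^2 - x + 1 lies in I (it reduces to 0).

First compute the reduced Gröbner basis of I by Buchberger's algorithm.
f_1 = x^3 - xy^2 - xy - y^2 + x + 1, LT = x^3.
f_2 = -x^2 - xy + x + y, LT = x^2.

S(f_1,f_2): lcm = x^3. S = -x^2y - xy^2 + x^2 - y^2 + x + 1.
  leading term x^2y: subtract (y)·f_2 from -x^2y - xy^2 + x^2 - y^2 + x + 1 → x^2 - xy + y^2 + x + 1
  leading term x^2: subtract (-1)·f_2 from x^2 - xy + y^2 + x + 1 → xy + y^2 - x + y + 1
  leading term xy: no divisor's leading term divides it; move xy to the remainder.
  leading term y^2: no divisor's leading term divides it; move y^2 to the remainder.
  leading term x: no divisor's leading term divides it; move -x to the remainder.
  leading term y: no divisor's leading term divides it; move y to the remainder.
  leading term 1: no divisor's leading term divides it; move 1 to the remainder.
  remainder xy + y^2 - x + y + 1 ≠ 0; add h_3 = xy + y^2 - x + y + 1 to the basis.

S(f_1,h_3): lcm = x^3y. S = -x^2y^2 - xy^3 + x^3 - x^2y - xy^2 - y^3 - x^2 + xy + y.
  leading term x^2y^2: subtract (y^2)·f_2 from -x^2y^2 - xy^3 + x^3 - x^2y - xy^2 - y^3 - x^2 + xy + y → x^3 - x^2y + xy^2 + y^3 - x^2 + xy + y
  leading term x^3: subtract (1)·f_1 from x^3 - x^2y + xy^2 + y^3 - x^2 + xy + y → -x^2y - xy^2 + y^3 - x^2 - xy + y^2 - x + y - 1
  leading term x^2y: subtract (y)·f_2 from -x^2y - xy^2 + y^3 - x^2 - xy + y^2 - x + y - 1 → y^3 - x^2 + xy - x + y - 1
  leading term y^3: no divisor's leading term divides it; move y^3 to the remainder.
  leading term x^2: subtract (1)·f_2 from -x^2 + xy - x + y - 1 → -xy + x - 1
  leading term xy: subtract (-1)·h_3 from -xy + x - 1 → y^2 + y
  leading term y^2: no divisor's leading term divides it; move y^2 to the remainder.
  leading term y: no divisor's leading term divides it; move y to the remainder.
  remainder y^3 + y^2 + y ≠ 0; add h_4 = y^3 + y^2 + y to the basis.

S(f_2,h_3): lcm = x^2y. S = x^2 + xy - y^2 - x.
  leading term x^2: subtract (-1)·f_2 from x^2 + xy - y^2 - x → -y^2 + y
  leading term y^2: no divisor's leading term divides it; move -y^2 to the remainder.
  leading term y: no divisor's leading term divides it; move y to the remainder.
  remainder -y^2 + y ≠ 0; add h_5 = -y^2 + y to the basis.

The other S-polynomials (S(f_1,h_4), S(f_2,h_4), S(h_3,h_4), S(f_1,h_5), S(f_2,h_5), S(h_3,h_5), S(h_4,h_5)) all reduce to 0 modulo the current basis, so we have a Gröbner basis.
Inter-reduce: drop elements whose leading term is divisible by another's, tail-reduce, and make monic.
Reduced Gröbner basis: {x^2 - 1, xy - x - y + 1, y^2 - y}.
Label its elements g_1 = x^2 - 1, g_2 = xy - x - y + 1, g_3 = y^2 - y.

Reduce p = xy - y^2 - x + 1 modulo G:
  leading term xy: subtract (1)·g_2 from xy - y^2 - x + 1 → -y^2 + y
  leading term y^2: subtract (-1)·g_3 from -y^2 + y → 0
  normal form = 0.
Since the normal form is 0, p ∈ I.

The remainder on division by a Gröbner basis is unique — it is the normal form.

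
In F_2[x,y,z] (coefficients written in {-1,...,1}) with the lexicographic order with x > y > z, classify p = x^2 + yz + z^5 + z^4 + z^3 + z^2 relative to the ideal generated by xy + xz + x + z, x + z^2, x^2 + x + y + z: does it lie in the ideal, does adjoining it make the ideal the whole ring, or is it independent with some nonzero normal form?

x^2 + yz + z^5 + z^4 + z^3 + z^2 lies in I (it reduces to 0).

First compute the reduced Gröbner basis of I by Buchberger's algorithm.
f_1 = xy + xz + x + z, LT = xy.
f_2 = x + z^2, LT = x.
f_3 = x^2 + x + y + z, LT = x^2.

S(f_1,f_2): lcm = xy. S = xz + x + yz^2 + z.
  leading term xz: subtract (z)·f_2 from xz + x + yz^2 + z → x + yz^2 + z^3 + z
  leading term x: subtract (1)·f_2 from x + yz^2 + z^3 + z → yz^2 + z^3 + z^2 + z
  leading term yz^2: no divisor's leading term divides it; move yz^2 to the remainder.
  leading term z^3: no divisor's leading term divides it; move z^3 to the remainder.
  leading term z^2: no divisor's leading term divides it; move z^2 to the remainder.
  leading term z: no divisor's leading term divides it; move z to the remainder.
  remainder yz^2 + z^3 + z^2 + z ≠ 0; add h_4 = yz^2 + z^3 + z^2 + z to the basis.

S(f_1,f_3): lcm = x^2y. S = x^2z + x^2 + xy + xz + y^2 + yz.
  leading term x^2z: subtract (xz)·f_2 from x^2z + x^2 + xy + xz + y^2 + yz → x^2 + xy + xz^3 + xz + y^2 + yz
  leading term x^2: subtract (x)·f_2 from x^2 + xy + xz^3 + xz + y^2 + yz → xy + xz^3 + xz^2 + xz + y^2 + yz
  leading term xy: subtract (1)·f_1 from xy + xz^3 + xz^2 + xz + y^2 + yz → xz^3 + xz^2 + x + y^2 + yz + z
  leading term xz^3: subtract (z^3)·f_2 from xz^3 + xz^2 + x + y^2 + yz + z → xz^2 + x + y^2 + yz + z^5 + z
  leading term xz^2: subtract (z^2)·f_2 from xz^2 + x + y^2 + yz + z^5 + z → x + y^2 + yz + z^5 + z^4 + z
  leading term x: subtract (1)·f_2 from x + y^2 + yz + z^5 + z^4 + z → y^2 + yz + z^5 + z^4 + z^2 + z
  leading term y^2: no divisor's leading term divides it; move y^2 to the remainder.
  leading term yz: no divisor's leading term divides it; move yz to the remainder.
  leading term z^5: no divisor's leading term divides it; move z^5 to the remainder.
  leading term z^4: no divisor's leading term divides it; move z^4 to the remainder.
  leading term z^2: no divisor's leading term divides it; move z^2 to the remainder.
  leading term z: no divisor's leading term divides it; move z to the remainder.
  remainder y^2 + yz + z^5 + z^4 + z^2 + z ≠ 0; add h_5 = y^2 + yz + z^5 + z^4 + z^2 + z to the basis.

S(f_2,f_3): lcm = x^2. S = xz^2 + x + y + z.
  leading term xz^2: subtract (z^2)·f_2 from xz^2 + x + y + z → x + y + z^4 + z
  leading term x: subtract (1)·f_2 from x + y + z^4 + z → y + z^4 + z^2 + z
  leading term y: no divisor's leading term divides it; move y to the remainder.
  leading term z^4: no divisor's leading term divides it; move z^4 to the remainder.
  leading term z^2: no divisor's leading term divides it; move z^2 to the remainder.
  leading term z: no divisor's leading term divides it; move z to the remainder.
  remainder y + z^4 + z^2 + z ≠ 0; add h_6 = y + z^4 + z^2 + z to the basis.

S(f_1,h_5): lcm = xy^2. S = xy + xz^5 + xz^4 + xz^2 + xz + yz.
  leading term xy: subtract (1)·f_1 from xy + xz^5 + xz^4 + xz^2 + xz + yz → xz^5 + xz^4 + xz^2 + x + yz + z
  leading term xz^5: subtract (z^5)·f_2 from xz^5 + xz^4 + xz^2 + x + yz + z → xz^4 + xz^2 + x + yz + z^7 + z
  leading term xz^4: subtract (z^4)·f_2 from xz^4 + xz^2 + x + yz + z^7 + z → xz^2 + x + yz + z^7 + z^6 + z
  leading term xz^2: subtract (z^2)·f_2 from xz^2 + x + yz + z^7 + z^6 + z → x + yz + z^7 + z^6 + z^4 + z
  leading term x: subtract (1)·f_2 from x + yz + z^7 + z^6 + z^4 + z → yz + z^7 + z^6 + z^4 + z^2 + z
  leading term yz: subtract (z)·h_6 from yz + z^7 + z^6 + z^4 + z^2 + z → z^7 + z^6 + z^5 + z^4 + z^3 + z
  leading term z^7: no divisor's leading term divides it; move z^7 to the remainder.
  leading term z^6: no divisor's leading term divides it; move z^6 to the remainder.
  leading term z^5: no divisor's leading term divides it; move z^5 to the remainder.
  leading term z^4: no divisor's leading term divides it; move z^4 to the remainder.
  leading term z^3: no divisor's leading term divides it; move z^3 to the remainder.
  leading term z: no divisor's leading term divides it; move z to the remainder.
  remainder z^7 + z^6 + z^5 + z^4 + z^3 + z ≠ 0; add h_7 = z^7 + z^6 + z^5 + z^4 + z^3 + z to the basis.

S(f_1,h_6): lcm = xy. S = xz^4 + xz^2 + x + z.
  leading term xz^4: subtract (z^4)·f_2 from xz^4 + xz^2 + x + z → xz^2 + x + z^6 + z
  leading term xz^2: subtract (z^2)·f_2 from xz^2 + x + z^6 + z → x + z^6 + z^4 + z
  leading term x: subtract (1)·f_2 from x + z^6 + z^4 + z → z^6 + z^4 + z^2 + z
  leading term z^6: no divisor's leading term divides it; move z^6 to the remainder.
  leading term z^4: no divisor's leading term divides it; move z^4 to the remainder.
  leading term z^2: no divisor's leading term divides it; move z^2 to the remainder.
  leading term z: no divisor's leading term divides it; move z to the remainder.
  remainder z^6 + z^4 + z^2 + z ≠ 0; add h_8 = z^6 + z^4 + z^2 + z to the basis.

The other S-polynomials (S(f_1,h_4), S(f_2,h_4), S(f_3,h_4), S(f_2,h_5), S(f_3,h_5), S(h_4,h_5), S(f_2,h_6), S(f_3,h_6), S(h_4,h_6), S(h_5,h_6), S(f_1,h_7), S(f_2,h_7), S(f_3,h_7), S(h_4,h_7), S(h_5,h_7), S(h_6,h_7), S(f_1,h_8), S(f_2,h_8), S(f_3,h_8), S(h_4,h_8), S(h_5,h_8), S(h_6,h_8), S(h_7,h_8)) all reduce to 0 modulo the current basis, so we have a Gröbner basis.
Inter-reduce: drop elements whose leading term is divisible by another's, tail-reduce, and make monic.
Reduced Gröbner basis: {x + z^2, y + z^4 + z^2 + z, z^6 + z^4 + z^2 + z}.
Label its elements g_1 = x + z^2, g_2 = y + z^4 + z^2 + z, g_3 = z^6 + z^4 + z^2 + z.

Reduce p = x^2 + yz + z^5 + z^4 + z^3 + z^2 modulo G:
  leading term x^2: subtract (x)·g_1 from x^2 + yz + z^5 + z^4 + z^3 + z^2 → xz^2 + yz + z^5 + z^4 + z^3 + z^2
  leading term xz^2: subtract (z^2)·g_1 from xz^2 + yz + z^5 + z^4 + z^3 + z^2 → yz + z^5 + z^3 + z^2
  leading term yz: subtract (z)·g_2 from yz + z^5 + z^3 + z^2 → 0
  normal form = 0.
Since the normal form is 0, p ∈ I.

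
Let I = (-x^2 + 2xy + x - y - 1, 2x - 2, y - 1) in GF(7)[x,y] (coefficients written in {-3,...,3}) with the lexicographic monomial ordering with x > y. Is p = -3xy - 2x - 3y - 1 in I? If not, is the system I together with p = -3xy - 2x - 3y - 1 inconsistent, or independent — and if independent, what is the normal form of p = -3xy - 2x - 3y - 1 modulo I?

First compute the reduced Gröbner basis of I by Buchberger's algorithm.
f_1 = -x^2 + 2xy + x - y - 1, LT = x^2.
f_2 = 2x - 2, LT = x.
f_3 = y - 1, LT = y.

The S-polynomials (S(f_1,f_2), S(f_1,f_3), S(f_2,f_3)) all reduce to 0 modulo the current basis, so we have a Gröbner basis.
Inter-reduce: drop elements whose leading term is divisible by another's, tail-reduce, and make monic.
Reduced Gröbner basis: {x - 1, y - 1}.
Label its elements g_1 = x - 1, g_2 = y - 1.

Reduce p = -3xy - 2x - 3y - 1 modulo G:
  leading term xy: subtract (-3y)·g_1 from -3xy - 2x - 3y - 1 → -2x + y - 1
  leading term x: subtract (-2)·g_1 from -2x + y - 1 → y - 3
  leading term y: subtract (1)·g_2 from y - 3 → -2
  leading term 1: no divisor's leading term divides it; move -2 to the remainder.
  normal form = -2.
The normal form is nonzero, so p ∉ I. Since p minus its normal form lies in I, I + (p) = I + (r) where r = -2; decide whether this ideal is the whole ring.
Here r = -2 is a nonzero constant, hence a unit: 1 ∈ I + (p), the Gröbner basis of I + (p) is {1}, and the enlarged system has no common solution — adjoining p is inconsistent.

Adjoining -3xy - 2x - 3y - 1 makes the ideal the whole ring: the system is inconsistent.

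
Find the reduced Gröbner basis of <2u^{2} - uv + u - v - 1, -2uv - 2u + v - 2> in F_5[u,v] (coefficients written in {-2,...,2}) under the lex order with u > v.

G = {u - 2v^{2} + 1, v^{3} + v^{2} - 2v}

f_1 = 2u^{2} - uv + u - v - 1, LT = u^{2}.
f_2 = -2uv - 2u + v - 2, LT = uv.

S(f_1,f_2): lcm = u^{2}v. S = -u^{2} + 2uv^{2} + uv - u + 2v^{2} + 2v.
  reduce S modulo (f_1, f_2):
  remainder u - 2v^{2} + 1 ≠ 0; add g_3 = u - 2v^{2} + 1 to the basis.

S(f_2,g_3): lcm = uv. S = u + 2v^{3} + v + 1.
  reduce S modulo (f_1, f_2, g_3):
  remainder 2v^{3} + 2v^{2} + v ≠ 0; add g_4 = 2v^{3} + 2v^{2} + v to the basis.

The other S-polynomials (S(f_1,g_3), S(f_1,g_4), S(f_2,g_4), S(g_3,g_4)) all reduce to 0 modulo the current basis, so we have a Gröbner basis.
Inter-reduce: drop elements whose leading term is divisible by another's, tail-reduce, and make monic.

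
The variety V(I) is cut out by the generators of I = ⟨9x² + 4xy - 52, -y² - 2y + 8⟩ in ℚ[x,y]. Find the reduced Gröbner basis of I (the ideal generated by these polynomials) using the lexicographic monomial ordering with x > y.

G = {x² + 4/9xy - 52/9, y² + 2y - 8}

Buchberger's algorithm terminates because the ascending chain of leading-term ideals stabilizes.

f_1 = 9x² + 4xy - 52, LT = x².
f_2 = -y² - 2y + 8, LT = y².

The S-polynomials (S(f_1,f_2)) all reduce to 0 modulo the current basis, so we have a Gröbner basis.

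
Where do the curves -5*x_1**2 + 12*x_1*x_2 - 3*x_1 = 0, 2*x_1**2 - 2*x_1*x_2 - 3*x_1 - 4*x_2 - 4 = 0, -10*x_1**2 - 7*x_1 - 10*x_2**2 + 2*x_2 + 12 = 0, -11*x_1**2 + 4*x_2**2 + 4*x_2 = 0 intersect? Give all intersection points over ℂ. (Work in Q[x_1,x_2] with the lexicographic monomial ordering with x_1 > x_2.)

Compute a lex Gröbner basis by Buchberger's algorithm.
f_1 = -5*x_1**2 + 12*x_1*x_2 - 3*x_1, LT = x_1**2.
f_2 = 2*x_1**2 - 2*x_1*x_2 - 3*x_1 - 4*x_2 - 4, LT = x_1**2.
f_3 = -10*x_1**2 - 7*x_1 - 10*x_2**2 + 2*x_2 + 12, LT = x_1**2.
f_4 = -11*x_1**2 + 4*x_2**2 + 4*x_2, LT = x_1**2.

S(f_1,f_2): lcm = x_1**2. S = -7/5*x_1*x_2 + 21/10*x_1 + 2*x_2 + 2.
  reduce S modulo (f_1, f_2, f_3, f_4):
  remainder -7/5*x_1*x_2 + 21/10*x_1 + 2*x_2 + 2 ≠ 0; add h_5 = -7/5*x_1*x_2 + 21/10*x_1 + 2*x_2 + 2 to the basis.

S(f_1,f_3): lcm = x_1**2. S = -12/5*x_1*x_2 - 1/10*x_1 - x_2**2 + 1/5*x_2 + 6/5.
  reduce S modulo (f_1, f_2, f_3, f_4, h_5):
  remainder -37/10*x_1 - x_2**2 - 113/35*x_2 - 78/35 ≠ 0; add h_6 = -37/10*x_1 - x_2**2 - 113/35*x_2 - 78/35 to the basis.

S(f_1,f_4): lcm = x_1**2. S = -12/5*x_1*x_2 + 3/5*x_1 + 4/11*x_2**2 + 4/11*x_2.
  reduce S modulo (f_1, f_2, f_3, f_4, h_5, h_6):
  remainder 478/407*x_2**2 - 182/407*x_2 - 60/37 ≠ 0; add h_7 = 478/407*x_2**2 - 182/407*x_2 - 60/37 to the basis.

S(f_1,h_5): lcm = x_1**2*x_2. S = 3/2*x_1**2 - 12/5*x_1*x_2**2 + 71/35*x_1*x_2 + 10/7*x_1.
  reduce S modulo (f_1, f_2, f_3, f_4, h_5, h_6, h_7):
  remainder -62302/11711*x_2 - 62302/11711 ≠ 0; add h_8 = -62302/11711*x_2 - 62302/11711 to the basis.

The other S-polynomials (S(f_2,f_3), S(f_2,f_4), S(f_3,f_4), S(f_2,h_5), S(f_3,h_5), S(f_4,h_5), S(f_1,h_6), S(f_2,h_6), S(f_3,h_6), S(f_4,h_6), S(h_5,h_6), S(f_1,h_7), S(f_2,h_7), S(f_3,h_7), S(f_4,h_7), S(h_5,h_7), S(h_6,h_7), S(f_1,h_8), S(f_2,h_8), S(f_3,h_8), S(f_4,h_8), S(h_5,h_8), S(h_6,h_8), S(h_7,h_8)) all reduce to 0 modulo the current basis, so we have a Gröbner basis.
Inter-reduce: drop elements whose leading term is divisible by another's, tail-reduce, and make monic.
Reduced Gröbner basis: {x_1, x_2 + 1}.

From the last basis element, x_2 + 1 = 0, so x_2 takes values in {-1}. Each choice, substituted upward through the basis, yields the corresponding point(s) of the solution set.
  x_2 = -1: the earlier basis element becomes x_1 = 0, giving x_1 = 0 — point (0, -1).

{(0, -1)}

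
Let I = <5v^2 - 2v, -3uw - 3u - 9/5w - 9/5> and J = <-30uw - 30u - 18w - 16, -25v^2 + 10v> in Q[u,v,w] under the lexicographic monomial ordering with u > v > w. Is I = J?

No, the ideals differ.

Equality of ideals is decidable: compute both reduced Gröbner bases (unique for the ordering) and check whether they agree.
Buchberger on the first generating set:
f_1 = 5v^2 - 2v, LT = v^2.
f_2 = -3uw - 3u - 9/5w - 9/5, LT = uw.

S(f_1,f_2): leading monomials are coprime, so the S-polynomial reduces to 0 (Buchberger's first criterion).
Every S-polynomial of the final basis reduces to 0, so we have a Gröbner basis.
Inter-reduce: drop elements whose leading term is divisible by another's, tail-reduce, and make monic.
Reduced Gröbner basis: {uw + u + 3/5w + 3/5, v^2 - 2/5v}.

Buchberger on the second generating set:
h_1 = -30uw - 30u - 18w - 16, LT = uw.
h_2 = -25v^2 + 10v, LT = v^2.

S(h_1,h_2): leading monomials are coprime, so the S-polynomial reduces to 0 (Buchberger's first criterion).
Every S-polynomial of the final basis reduces to 0, so we have a Gröbner basis.
Inter-reduce: drop elements whose leading term is divisible by another's, tail-reduce, and make monic.
Reduced Gröbner basis: {uw + u + 3/5w + 8/15, v^2 - 2/5v}.

These differ, so the ideals are not equal.
The same test decides containment: I ⊆ J iff every generator of I reduces to 0 modulo a Gröbner basis of J.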